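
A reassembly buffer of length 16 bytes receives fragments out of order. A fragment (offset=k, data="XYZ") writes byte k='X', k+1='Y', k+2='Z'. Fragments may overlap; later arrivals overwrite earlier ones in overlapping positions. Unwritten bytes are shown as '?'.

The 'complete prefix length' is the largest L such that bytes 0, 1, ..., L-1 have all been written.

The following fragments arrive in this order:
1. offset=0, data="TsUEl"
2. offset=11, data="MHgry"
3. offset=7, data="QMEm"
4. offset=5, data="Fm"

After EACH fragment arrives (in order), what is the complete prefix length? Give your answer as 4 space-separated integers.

Answer: 5 5 5 16

Derivation:
Fragment 1: offset=0 data="TsUEl" -> buffer=TsUEl??????????? -> prefix_len=5
Fragment 2: offset=11 data="MHgry" -> buffer=TsUEl??????MHgry -> prefix_len=5
Fragment 3: offset=7 data="QMEm" -> buffer=TsUEl??QMEmMHgry -> prefix_len=5
Fragment 4: offset=5 data="Fm" -> buffer=TsUElFmQMEmMHgry -> prefix_len=16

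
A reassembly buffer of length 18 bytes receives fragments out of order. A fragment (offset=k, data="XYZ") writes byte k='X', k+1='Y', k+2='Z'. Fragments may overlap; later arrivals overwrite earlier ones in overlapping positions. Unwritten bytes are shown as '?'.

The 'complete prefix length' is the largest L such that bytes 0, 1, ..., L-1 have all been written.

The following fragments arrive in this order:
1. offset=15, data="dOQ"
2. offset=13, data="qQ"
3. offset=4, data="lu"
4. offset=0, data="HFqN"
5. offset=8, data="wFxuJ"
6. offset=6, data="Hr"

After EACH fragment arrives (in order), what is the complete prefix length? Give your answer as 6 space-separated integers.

Fragment 1: offset=15 data="dOQ" -> buffer=???????????????dOQ -> prefix_len=0
Fragment 2: offset=13 data="qQ" -> buffer=?????????????qQdOQ -> prefix_len=0
Fragment 3: offset=4 data="lu" -> buffer=????lu???????qQdOQ -> prefix_len=0
Fragment 4: offset=0 data="HFqN" -> buffer=HFqNlu???????qQdOQ -> prefix_len=6
Fragment 5: offset=8 data="wFxuJ" -> buffer=HFqNlu??wFxuJqQdOQ -> prefix_len=6
Fragment 6: offset=6 data="Hr" -> buffer=HFqNluHrwFxuJqQdOQ -> prefix_len=18

Answer: 0 0 0 6 6 18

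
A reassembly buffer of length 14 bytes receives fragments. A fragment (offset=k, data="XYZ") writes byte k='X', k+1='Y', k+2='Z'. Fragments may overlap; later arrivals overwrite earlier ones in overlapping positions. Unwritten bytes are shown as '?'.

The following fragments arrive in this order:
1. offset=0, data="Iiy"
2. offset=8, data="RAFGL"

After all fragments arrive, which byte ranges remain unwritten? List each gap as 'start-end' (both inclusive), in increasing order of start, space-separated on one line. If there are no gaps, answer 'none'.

Fragment 1: offset=0 len=3
Fragment 2: offset=8 len=5
Gaps: 3-7 13-13

Answer: 3-7 13-13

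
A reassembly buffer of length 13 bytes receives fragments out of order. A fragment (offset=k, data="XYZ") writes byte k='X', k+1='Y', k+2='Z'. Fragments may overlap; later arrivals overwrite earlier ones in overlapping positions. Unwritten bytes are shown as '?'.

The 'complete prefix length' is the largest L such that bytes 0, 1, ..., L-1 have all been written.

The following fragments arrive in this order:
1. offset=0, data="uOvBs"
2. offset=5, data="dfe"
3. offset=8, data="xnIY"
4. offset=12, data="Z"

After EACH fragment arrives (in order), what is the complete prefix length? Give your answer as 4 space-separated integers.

Fragment 1: offset=0 data="uOvBs" -> buffer=uOvBs???????? -> prefix_len=5
Fragment 2: offset=5 data="dfe" -> buffer=uOvBsdfe????? -> prefix_len=8
Fragment 3: offset=8 data="xnIY" -> buffer=uOvBsdfexnIY? -> prefix_len=12
Fragment 4: offset=12 data="Z" -> buffer=uOvBsdfexnIYZ -> prefix_len=13

Answer: 5 8 12 13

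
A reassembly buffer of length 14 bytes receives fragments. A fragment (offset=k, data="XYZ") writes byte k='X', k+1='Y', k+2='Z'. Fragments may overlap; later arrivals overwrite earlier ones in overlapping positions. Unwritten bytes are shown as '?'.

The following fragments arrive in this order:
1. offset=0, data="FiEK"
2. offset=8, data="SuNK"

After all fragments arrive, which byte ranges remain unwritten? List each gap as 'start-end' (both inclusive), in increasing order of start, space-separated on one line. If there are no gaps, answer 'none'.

Fragment 1: offset=0 len=4
Fragment 2: offset=8 len=4
Gaps: 4-7 12-13

Answer: 4-7 12-13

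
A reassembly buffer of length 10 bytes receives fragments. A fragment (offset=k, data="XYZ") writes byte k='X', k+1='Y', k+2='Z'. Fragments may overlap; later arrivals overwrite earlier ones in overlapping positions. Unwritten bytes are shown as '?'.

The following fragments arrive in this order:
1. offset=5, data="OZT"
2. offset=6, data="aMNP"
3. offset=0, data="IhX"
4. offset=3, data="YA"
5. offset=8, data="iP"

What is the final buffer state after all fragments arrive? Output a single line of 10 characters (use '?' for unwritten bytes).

Answer: IhXYAOaMiP

Derivation:
Fragment 1: offset=5 data="OZT" -> buffer=?????OZT??
Fragment 2: offset=6 data="aMNP" -> buffer=?????OaMNP
Fragment 3: offset=0 data="IhX" -> buffer=IhX??OaMNP
Fragment 4: offset=3 data="YA" -> buffer=IhXYAOaMNP
Fragment 5: offset=8 data="iP" -> buffer=IhXYAOaMiP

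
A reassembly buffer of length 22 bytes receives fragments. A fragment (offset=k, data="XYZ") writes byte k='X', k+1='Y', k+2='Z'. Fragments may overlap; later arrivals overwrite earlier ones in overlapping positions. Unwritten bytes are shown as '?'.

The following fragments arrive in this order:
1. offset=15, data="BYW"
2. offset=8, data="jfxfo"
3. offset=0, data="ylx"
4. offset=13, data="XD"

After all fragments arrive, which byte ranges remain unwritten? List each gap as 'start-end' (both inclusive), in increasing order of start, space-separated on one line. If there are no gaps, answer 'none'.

Answer: 3-7 18-21

Derivation:
Fragment 1: offset=15 len=3
Fragment 2: offset=8 len=5
Fragment 3: offset=0 len=3
Fragment 4: offset=13 len=2
Gaps: 3-7 18-21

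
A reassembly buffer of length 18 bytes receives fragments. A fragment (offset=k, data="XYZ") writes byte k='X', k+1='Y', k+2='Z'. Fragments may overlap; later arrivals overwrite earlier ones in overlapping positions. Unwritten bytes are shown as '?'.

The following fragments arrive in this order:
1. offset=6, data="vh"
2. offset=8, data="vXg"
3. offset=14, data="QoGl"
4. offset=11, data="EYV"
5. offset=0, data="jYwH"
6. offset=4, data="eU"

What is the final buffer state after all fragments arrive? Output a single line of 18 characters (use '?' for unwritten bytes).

Fragment 1: offset=6 data="vh" -> buffer=??????vh??????????
Fragment 2: offset=8 data="vXg" -> buffer=??????vhvXg???????
Fragment 3: offset=14 data="QoGl" -> buffer=??????vhvXg???QoGl
Fragment 4: offset=11 data="EYV" -> buffer=??????vhvXgEYVQoGl
Fragment 5: offset=0 data="jYwH" -> buffer=jYwH??vhvXgEYVQoGl
Fragment 6: offset=4 data="eU" -> buffer=jYwHeUvhvXgEYVQoGl

Answer: jYwHeUvhvXgEYVQoGl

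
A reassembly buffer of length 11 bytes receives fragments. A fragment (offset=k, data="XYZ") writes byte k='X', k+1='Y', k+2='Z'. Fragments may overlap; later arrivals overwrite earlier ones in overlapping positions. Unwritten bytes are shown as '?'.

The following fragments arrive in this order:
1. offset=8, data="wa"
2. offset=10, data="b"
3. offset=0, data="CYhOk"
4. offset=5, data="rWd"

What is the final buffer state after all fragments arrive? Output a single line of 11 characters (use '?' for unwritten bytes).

Answer: CYhOkrWdwab

Derivation:
Fragment 1: offset=8 data="wa" -> buffer=????????wa?
Fragment 2: offset=10 data="b" -> buffer=????????wab
Fragment 3: offset=0 data="CYhOk" -> buffer=CYhOk???wab
Fragment 4: offset=5 data="rWd" -> buffer=CYhOkrWdwab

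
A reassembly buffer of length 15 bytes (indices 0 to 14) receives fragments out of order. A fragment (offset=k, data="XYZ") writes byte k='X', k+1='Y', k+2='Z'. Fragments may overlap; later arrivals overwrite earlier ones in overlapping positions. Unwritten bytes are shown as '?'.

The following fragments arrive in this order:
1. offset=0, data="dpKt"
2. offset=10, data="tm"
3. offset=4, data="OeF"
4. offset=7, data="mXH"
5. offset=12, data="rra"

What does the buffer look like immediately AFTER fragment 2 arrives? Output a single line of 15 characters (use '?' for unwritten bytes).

Answer: dpKt??????tm???

Derivation:
Fragment 1: offset=0 data="dpKt" -> buffer=dpKt???????????
Fragment 2: offset=10 data="tm" -> buffer=dpKt??????tm???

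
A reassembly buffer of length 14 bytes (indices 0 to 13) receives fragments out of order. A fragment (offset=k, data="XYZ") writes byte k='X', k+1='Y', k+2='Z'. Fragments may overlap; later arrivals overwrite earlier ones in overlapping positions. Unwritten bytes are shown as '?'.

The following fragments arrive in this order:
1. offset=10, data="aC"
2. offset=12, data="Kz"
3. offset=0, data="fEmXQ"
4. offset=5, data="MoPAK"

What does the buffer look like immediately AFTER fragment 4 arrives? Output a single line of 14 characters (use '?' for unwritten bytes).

Fragment 1: offset=10 data="aC" -> buffer=??????????aC??
Fragment 2: offset=12 data="Kz" -> buffer=??????????aCKz
Fragment 3: offset=0 data="fEmXQ" -> buffer=fEmXQ?????aCKz
Fragment 4: offset=5 data="MoPAK" -> buffer=fEmXQMoPAKaCKz

Answer: fEmXQMoPAKaCKz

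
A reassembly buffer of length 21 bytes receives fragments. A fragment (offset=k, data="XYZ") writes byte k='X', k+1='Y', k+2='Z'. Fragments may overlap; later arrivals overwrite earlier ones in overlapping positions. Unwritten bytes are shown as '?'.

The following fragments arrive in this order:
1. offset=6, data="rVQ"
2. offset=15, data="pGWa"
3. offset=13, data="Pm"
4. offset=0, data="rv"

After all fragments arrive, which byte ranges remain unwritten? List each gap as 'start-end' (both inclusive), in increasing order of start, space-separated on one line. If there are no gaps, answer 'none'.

Fragment 1: offset=6 len=3
Fragment 2: offset=15 len=4
Fragment 3: offset=13 len=2
Fragment 4: offset=0 len=2
Gaps: 2-5 9-12 19-20

Answer: 2-5 9-12 19-20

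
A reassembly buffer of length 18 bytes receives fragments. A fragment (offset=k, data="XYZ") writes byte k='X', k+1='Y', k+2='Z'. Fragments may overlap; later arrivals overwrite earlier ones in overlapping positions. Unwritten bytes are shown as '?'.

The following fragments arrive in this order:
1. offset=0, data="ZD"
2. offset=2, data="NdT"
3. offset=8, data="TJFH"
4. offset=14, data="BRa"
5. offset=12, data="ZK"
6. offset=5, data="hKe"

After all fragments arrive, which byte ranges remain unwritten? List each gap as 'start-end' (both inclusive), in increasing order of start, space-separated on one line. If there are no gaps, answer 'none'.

Answer: 17-17

Derivation:
Fragment 1: offset=0 len=2
Fragment 2: offset=2 len=3
Fragment 3: offset=8 len=4
Fragment 4: offset=14 len=3
Fragment 5: offset=12 len=2
Fragment 6: offset=5 len=3
Gaps: 17-17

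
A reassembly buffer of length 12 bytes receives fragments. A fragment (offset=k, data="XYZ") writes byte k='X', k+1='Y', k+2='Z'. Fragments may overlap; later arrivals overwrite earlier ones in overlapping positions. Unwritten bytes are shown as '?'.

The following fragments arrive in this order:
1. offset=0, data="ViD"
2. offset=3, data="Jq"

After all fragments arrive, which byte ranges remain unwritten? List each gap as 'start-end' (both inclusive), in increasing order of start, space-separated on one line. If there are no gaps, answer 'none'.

Fragment 1: offset=0 len=3
Fragment 2: offset=3 len=2
Gaps: 5-11

Answer: 5-11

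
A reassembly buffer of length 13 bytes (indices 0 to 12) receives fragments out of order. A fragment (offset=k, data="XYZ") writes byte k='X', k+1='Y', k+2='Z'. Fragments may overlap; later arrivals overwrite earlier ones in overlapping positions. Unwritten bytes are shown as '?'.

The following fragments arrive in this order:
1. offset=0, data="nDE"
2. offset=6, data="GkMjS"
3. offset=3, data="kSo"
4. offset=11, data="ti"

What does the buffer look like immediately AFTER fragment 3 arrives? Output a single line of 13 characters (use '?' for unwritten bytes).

Fragment 1: offset=0 data="nDE" -> buffer=nDE??????????
Fragment 2: offset=6 data="GkMjS" -> buffer=nDE???GkMjS??
Fragment 3: offset=3 data="kSo" -> buffer=nDEkSoGkMjS??

Answer: nDEkSoGkMjS??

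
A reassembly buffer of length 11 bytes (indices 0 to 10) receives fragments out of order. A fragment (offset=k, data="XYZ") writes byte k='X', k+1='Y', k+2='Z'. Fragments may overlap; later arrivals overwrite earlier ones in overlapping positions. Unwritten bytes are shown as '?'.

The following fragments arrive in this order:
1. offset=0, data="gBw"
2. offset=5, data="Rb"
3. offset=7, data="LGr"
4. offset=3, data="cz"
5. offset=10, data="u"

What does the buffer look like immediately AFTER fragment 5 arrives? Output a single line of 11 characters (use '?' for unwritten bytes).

Answer: gBwczRbLGru

Derivation:
Fragment 1: offset=0 data="gBw" -> buffer=gBw????????
Fragment 2: offset=5 data="Rb" -> buffer=gBw??Rb????
Fragment 3: offset=7 data="LGr" -> buffer=gBw??RbLGr?
Fragment 4: offset=3 data="cz" -> buffer=gBwczRbLGr?
Fragment 5: offset=10 data="u" -> buffer=gBwczRbLGru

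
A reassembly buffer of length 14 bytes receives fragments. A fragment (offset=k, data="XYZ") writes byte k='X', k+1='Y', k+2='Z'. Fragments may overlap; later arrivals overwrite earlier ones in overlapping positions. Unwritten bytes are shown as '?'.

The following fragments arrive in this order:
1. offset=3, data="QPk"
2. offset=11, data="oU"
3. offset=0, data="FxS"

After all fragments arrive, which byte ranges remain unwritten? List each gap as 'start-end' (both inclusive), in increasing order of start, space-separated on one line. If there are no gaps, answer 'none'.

Fragment 1: offset=3 len=3
Fragment 2: offset=11 len=2
Fragment 3: offset=0 len=3
Gaps: 6-10 13-13

Answer: 6-10 13-13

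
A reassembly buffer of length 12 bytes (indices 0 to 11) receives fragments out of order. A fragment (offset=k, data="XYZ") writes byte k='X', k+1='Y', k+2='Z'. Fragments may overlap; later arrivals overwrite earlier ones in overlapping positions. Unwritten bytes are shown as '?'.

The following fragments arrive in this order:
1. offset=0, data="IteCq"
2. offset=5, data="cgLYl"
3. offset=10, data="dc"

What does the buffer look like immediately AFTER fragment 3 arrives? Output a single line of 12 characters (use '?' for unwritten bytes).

Answer: IteCqcgLYldc

Derivation:
Fragment 1: offset=0 data="IteCq" -> buffer=IteCq???????
Fragment 2: offset=5 data="cgLYl" -> buffer=IteCqcgLYl??
Fragment 3: offset=10 data="dc" -> buffer=IteCqcgLYldc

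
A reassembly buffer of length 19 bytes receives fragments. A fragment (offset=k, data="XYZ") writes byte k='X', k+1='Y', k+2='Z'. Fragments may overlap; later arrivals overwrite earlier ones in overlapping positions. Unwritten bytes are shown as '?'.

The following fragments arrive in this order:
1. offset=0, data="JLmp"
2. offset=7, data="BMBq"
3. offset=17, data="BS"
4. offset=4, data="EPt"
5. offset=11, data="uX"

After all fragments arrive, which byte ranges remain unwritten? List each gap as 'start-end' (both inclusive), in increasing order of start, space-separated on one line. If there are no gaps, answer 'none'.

Fragment 1: offset=0 len=4
Fragment 2: offset=7 len=4
Fragment 3: offset=17 len=2
Fragment 4: offset=4 len=3
Fragment 5: offset=11 len=2
Gaps: 13-16

Answer: 13-16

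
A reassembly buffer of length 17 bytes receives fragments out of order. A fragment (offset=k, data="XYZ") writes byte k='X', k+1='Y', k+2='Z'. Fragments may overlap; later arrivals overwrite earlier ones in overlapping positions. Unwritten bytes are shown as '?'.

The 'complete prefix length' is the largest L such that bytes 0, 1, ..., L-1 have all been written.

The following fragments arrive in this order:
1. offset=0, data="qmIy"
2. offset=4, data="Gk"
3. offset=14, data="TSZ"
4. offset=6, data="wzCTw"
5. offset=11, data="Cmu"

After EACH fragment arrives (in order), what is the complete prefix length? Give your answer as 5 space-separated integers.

Fragment 1: offset=0 data="qmIy" -> buffer=qmIy????????????? -> prefix_len=4
Fragment 2: offset=4 data="Gk" -> buffer=qmIyGk??????????? -> prefix_len=6
Fragment 3: offset=14 data="TSZ" -> buffer=qmIyGk????????TSZ -> prefix_len=6
Fragment 4: offset=6 data="wzCTw" -> buffer=qmIyGkwzCTw???TSZ -> prefix_len=11
Fragment 5: offset=11 data="Cmu" -> buffer=qmIyGkwzCTwCmuTSZ -> prefix_len=17

Answer: 4 6 6 11 17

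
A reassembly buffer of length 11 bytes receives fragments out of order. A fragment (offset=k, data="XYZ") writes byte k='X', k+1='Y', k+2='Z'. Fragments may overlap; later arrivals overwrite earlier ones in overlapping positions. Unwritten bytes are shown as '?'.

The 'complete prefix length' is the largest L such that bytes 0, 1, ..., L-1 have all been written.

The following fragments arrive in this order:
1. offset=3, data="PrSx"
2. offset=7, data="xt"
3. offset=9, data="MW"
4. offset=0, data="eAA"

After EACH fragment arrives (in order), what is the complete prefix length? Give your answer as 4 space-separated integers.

Answer: 0 0 0 11

Derivation:
Fragment 1: offset=3 data="PrSx" -> buffer=???PrSx???? -> prefix_len=0
Fragment 2: offset=7 data="xt" -> buffer=???PrSxxt?? -> prefix_len=0
Fragment 3: offset=9 data="MW" -> buffer=???PrSxxtMW -> prefix_len=0
Fragment 4: offset=0 data="eAA" -> buffer=eAAPrSxxtMW -> prefix_len=11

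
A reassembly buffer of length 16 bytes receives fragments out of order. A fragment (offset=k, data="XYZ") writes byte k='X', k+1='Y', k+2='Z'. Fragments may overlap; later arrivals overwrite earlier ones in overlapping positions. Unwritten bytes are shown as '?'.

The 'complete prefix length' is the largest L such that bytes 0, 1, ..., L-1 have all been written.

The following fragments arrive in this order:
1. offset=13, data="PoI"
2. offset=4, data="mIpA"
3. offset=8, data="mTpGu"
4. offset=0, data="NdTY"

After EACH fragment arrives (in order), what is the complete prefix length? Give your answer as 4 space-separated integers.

Fragment 1: offset=13 data="PoI" -> buffer=?????????????PoI -> prefix_len=0
Fragment 2: offset=4 data="mIpA" -> buffer=????mIpA?????PoI -> prefix_len=0
Fragment 3: offset=8 data="mTpGu" -> buffer=????mIpAmTpGuPoI -> prefix_len=0
Fragment 4: offset=0 data="NdTY" -> buffer=NdTYmIpAmTpGuPoI -> prefix_len=16

Answer: 0 0 0 16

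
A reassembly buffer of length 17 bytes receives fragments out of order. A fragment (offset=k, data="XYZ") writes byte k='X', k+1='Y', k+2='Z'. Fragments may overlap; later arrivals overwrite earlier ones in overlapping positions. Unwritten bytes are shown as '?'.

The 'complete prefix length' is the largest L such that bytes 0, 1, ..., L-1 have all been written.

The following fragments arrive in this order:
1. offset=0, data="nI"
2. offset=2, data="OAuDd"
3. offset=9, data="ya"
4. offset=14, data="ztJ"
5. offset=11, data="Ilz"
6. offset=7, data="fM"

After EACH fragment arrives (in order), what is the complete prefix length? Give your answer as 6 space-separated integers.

Fragment 1: offset=0 data="nI" -> buffer=nI??????????????? -> prefix_len=2
Fragment 2: offset=2 data="OAuDd" -> buffer=nIOAuDd?????????? -> prefix_len=7
Fragment 3: offset=9 data="ya" -> buffer=nIOAuDd??ya?????? -> prefix_len=7
Fragment 4: offset=14 data="ztJ" -> buffer=nIOAuDd??ya???ztJ -> prefix_len=7
Fragment 5: offset=11 data="Ilz" -> buffer=nIOAuDd??yaIlzztJ -> prefix_len=7
Fragment 6: offset=7 data="fM" -> buffer=nIOAuDdfMyaIlzztJ -> prefix_len=17

Answer: 2 7 7 7 7 17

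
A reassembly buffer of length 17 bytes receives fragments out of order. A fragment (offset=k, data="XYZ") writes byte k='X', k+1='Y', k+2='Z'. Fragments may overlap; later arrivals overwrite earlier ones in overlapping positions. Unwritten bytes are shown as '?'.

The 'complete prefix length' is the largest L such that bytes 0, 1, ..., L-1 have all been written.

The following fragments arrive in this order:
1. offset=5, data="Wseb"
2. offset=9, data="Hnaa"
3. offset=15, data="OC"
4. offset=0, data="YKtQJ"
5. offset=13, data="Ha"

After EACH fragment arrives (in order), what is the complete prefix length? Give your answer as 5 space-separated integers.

Answer: 0 0 0 13 17

Derivation:
Fragment 1: offset=5 data="Wseb" -> buffer=?????Wseb???????? -> prefix_len=0
Fragment 2: offset=9 data="Hnaa" -> buffer=?????WsebHnaa???? -> prefix_len=0
Fragment 3: offset=15 data="OC" -> buffer=?????WsebHnaa??OC -> prefix_len=0
Fragment 4: offset=0 data="YKtQJ" -> buffer=YKtQJWsebHnaa??OC -> prefix_len=13
Fragment 5: offset=13 data="Ha" -> buffer=YKtQJWsebHnaaHaOC -> prefix_len=17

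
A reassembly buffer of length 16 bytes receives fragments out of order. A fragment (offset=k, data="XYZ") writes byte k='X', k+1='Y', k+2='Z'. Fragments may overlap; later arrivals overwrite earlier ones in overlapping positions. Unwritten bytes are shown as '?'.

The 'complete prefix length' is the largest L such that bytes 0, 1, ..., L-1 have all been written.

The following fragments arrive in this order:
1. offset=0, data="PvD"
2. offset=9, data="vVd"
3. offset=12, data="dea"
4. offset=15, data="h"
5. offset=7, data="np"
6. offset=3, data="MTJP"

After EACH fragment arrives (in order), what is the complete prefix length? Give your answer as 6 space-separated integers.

Fragment 1: offset=0 data="PvD" -> buffer=PvD????????????? -> prefix_len=3
Fragment 2: offset=9 data="vVd" -> buffer=PvD??????vVd???? -> prefix_len=3
Fragment 3: offset=12 data="dea" -> buffer=PvD??????vVddea? -> prefix_len=3
Fragment 4: offset=15 data="h" -> buffer=PvD??????vVddeah -> prefix_len=3
Fragment 5: offset=7 data="np" -> buffer=PvD????npvVddeah -> prefix_len=3
Fragment 6: offset=3 data="MTJP" -> buffer=PvDMTJPnpvVddeah -> prefix_len=16

Answer: 3 3 3 3 3 16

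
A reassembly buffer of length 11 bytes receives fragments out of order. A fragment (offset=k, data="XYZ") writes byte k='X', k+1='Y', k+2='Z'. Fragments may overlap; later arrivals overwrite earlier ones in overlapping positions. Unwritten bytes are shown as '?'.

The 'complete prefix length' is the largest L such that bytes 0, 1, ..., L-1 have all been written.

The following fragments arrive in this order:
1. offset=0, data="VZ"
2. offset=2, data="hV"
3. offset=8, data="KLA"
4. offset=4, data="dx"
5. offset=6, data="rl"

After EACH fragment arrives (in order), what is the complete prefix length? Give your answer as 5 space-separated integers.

Fragment 1: offset=0 data="VZ" -> buffer=VZ????????? -> prefix_len=2
Fragment 2: offset=2 data="hV" -> buffer=VZhV??????? -> prefix_len=4
Fragment 3: offset=8 data="KLA" -> buffer=VZhV????KLA -> prefix_len=4
Fragment 4: offset=4 data="dx" -> buffer=VZhVdx??KLA -> prefix_len=6
Fragment 5: offset=6 data="rl" -> buffer=VZhVdxrlKLA -> prefix_len=11

Answer: 2 4 4 6 11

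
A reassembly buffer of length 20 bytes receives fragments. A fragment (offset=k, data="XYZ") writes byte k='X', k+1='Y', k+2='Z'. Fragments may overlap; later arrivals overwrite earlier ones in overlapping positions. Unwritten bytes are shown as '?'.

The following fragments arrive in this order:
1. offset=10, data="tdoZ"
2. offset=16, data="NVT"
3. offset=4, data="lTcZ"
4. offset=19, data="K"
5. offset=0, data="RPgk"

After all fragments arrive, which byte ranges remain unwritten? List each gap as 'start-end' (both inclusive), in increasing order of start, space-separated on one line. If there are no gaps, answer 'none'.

Answer: 8-9 14-15

Derivation:
Fragment 1: offset=10 len=4
Fragment 2: offset=16 len=3
Fragment 3: offset=4 len=4
Fragment 4: offset=19 len=1
Fragment 5: offset=0 len=4
Gaps: 8-9 14-15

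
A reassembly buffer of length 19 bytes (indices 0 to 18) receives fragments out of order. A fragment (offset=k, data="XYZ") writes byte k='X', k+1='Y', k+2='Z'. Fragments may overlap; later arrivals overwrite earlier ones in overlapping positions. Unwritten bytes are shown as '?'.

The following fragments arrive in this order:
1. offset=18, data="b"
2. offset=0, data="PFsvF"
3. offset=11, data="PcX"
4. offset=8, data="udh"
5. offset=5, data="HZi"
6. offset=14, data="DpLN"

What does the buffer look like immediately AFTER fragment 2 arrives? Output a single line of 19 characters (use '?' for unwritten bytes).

Answer: PFsvF?????????????b

Derivation:
Fragment 1: offset=18 data="b" -> buffer=??????????????????b
Fragment 2: offset=0 data="PFsvF" -> buffer=PFsvF?????????????b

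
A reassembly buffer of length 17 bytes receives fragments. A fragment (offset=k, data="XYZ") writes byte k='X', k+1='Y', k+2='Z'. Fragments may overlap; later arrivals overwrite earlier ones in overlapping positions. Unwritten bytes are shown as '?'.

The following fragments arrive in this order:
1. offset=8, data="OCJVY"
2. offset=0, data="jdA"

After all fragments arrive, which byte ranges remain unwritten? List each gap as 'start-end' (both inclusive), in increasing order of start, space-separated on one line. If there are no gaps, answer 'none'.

Answer: 3-7 13-16

Derivation:
Fragment 1: offset=8 len=5
Fragment 2: offset=0 len=3
Gaps: 3-7 13-16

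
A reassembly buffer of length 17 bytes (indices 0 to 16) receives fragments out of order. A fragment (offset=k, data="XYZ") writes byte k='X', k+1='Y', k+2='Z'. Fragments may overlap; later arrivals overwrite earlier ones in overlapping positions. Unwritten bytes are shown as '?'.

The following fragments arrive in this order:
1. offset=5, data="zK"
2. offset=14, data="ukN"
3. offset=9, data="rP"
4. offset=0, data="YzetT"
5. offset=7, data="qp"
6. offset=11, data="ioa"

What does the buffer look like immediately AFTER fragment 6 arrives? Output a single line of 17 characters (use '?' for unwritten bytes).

Answer: YzetTzKqprPioaukN

Derivation:
Fragment 1: offset=5 data="zK" -> buffer=?????zK??????????
Fragment 2: offset=14 data="ukN" -> buffer=?????zK???????ukN
Fragment 3: offset=9 data="rP" -> buffer=?????zK??rP???ukN
Fragment 4: offset=0 data="YzetT" -> buffer=YzetTzK??rP???ukN
Fragment 5: offset=7 data="qp" -> buffer=YzetTzKqprP???ukN
Fragment 6: offset=11 data="ioa" -> buffer=YzetTzKqprPioaukN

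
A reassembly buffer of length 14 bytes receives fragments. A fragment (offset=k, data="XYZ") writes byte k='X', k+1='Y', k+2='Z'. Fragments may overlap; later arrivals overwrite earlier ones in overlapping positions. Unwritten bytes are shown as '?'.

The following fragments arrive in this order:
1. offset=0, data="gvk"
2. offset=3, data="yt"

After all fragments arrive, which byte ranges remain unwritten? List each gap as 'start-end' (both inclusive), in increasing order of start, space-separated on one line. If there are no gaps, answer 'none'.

Answer: 5-13

Derivation:
Fragment 1: offset=0 len=3
Fragment 2: offset=3 len=2
Gaps: 5-13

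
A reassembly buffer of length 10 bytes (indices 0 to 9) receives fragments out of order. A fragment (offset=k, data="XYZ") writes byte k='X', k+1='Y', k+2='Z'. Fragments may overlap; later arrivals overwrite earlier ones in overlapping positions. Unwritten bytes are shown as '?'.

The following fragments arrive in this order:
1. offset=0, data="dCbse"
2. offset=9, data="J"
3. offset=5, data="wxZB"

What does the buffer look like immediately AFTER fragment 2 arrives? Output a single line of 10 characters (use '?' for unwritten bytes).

Fragment 1: offset=0 data="dCbse" -> buffer=dCbse?????
Fragment 2: offset=9 data="J" -> buffer=dCbse????J

Answer: dCbse????J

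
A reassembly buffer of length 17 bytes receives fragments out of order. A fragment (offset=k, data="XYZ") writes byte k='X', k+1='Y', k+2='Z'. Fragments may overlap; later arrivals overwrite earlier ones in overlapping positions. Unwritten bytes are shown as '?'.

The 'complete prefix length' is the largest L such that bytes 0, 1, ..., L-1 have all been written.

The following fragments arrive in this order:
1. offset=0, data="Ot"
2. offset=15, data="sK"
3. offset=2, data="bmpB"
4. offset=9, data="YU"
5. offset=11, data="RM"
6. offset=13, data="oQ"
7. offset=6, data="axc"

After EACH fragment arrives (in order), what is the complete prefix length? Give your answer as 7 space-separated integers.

Answer: 2 2 6 6 6 6 17

Derivation:
Fragment 1: offset=0 data="Ot" -> buffer=Ot??????????????? -> prefix_len=2
Fragment 2: offset=15 data="sK" -> buffer=Ot?????????????sK -> prefix_len=2
Fragment 3: offset=2 data="bmpB" -> buffer=OtbmpB?????????sK -> prefix_len=6
Fragment 4: offset=9 data="YU" -> buffer=OtbmpB???YU????sK -> prefix_len=6
Fragment 5: offset=11 data="RM" -> buffer=OtbmpB???YURM??sK -> prefix_len=6
Fragment 6: offset=13 data="oQ" -> buffer=OtbmpB???YURMoQsK -> prefix_len=6
Fragment 7: offset=6 data="axc" -> buffer=OtbmpBaxcYURMoQsK -> prefix_len=17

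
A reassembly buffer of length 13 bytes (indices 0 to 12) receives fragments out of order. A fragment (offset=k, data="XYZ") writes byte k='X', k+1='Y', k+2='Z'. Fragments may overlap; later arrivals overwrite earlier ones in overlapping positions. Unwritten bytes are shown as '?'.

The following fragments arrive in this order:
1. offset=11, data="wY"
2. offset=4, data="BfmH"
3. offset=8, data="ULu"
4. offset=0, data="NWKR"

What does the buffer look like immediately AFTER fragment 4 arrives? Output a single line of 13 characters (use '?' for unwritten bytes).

Fragment 1: offset=11 data="wY" -> buffer=???????????wY
Fragment 2: offset=4 data="BfmH" -> buffer=????BfmH???wY
Fragment 3: offset=8 data="ULu" -> buffer=????BfmHULuwY
Fragment 4: offset=0 data="NWKR" -> buffer=NWKRBfmHULuwY

Answer: NWKRBfmHULuwY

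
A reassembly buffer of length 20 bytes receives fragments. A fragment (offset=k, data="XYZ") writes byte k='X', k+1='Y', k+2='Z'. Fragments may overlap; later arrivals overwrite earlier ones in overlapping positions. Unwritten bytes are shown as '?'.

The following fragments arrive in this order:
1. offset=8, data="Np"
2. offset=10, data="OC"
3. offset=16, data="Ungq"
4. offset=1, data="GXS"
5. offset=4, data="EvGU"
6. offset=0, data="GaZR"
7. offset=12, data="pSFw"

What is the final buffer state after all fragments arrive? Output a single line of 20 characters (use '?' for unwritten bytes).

Answer: GaZREvGUNpOCpSFwUngq

Derivation:
Fragment 1: offset=8 data="Np" -> buffer=????????Np??????????
Fragment 2: offset=10 data="OC" -> buffer=????????NpOC????????
Fragment 3: offset=16 data="Ungq" -> buffer=????????NpOC????Ungq
Fragment 4: offset=1 data="GXS" -> buffer=?GXS????NpOC????Ungq
Fragment 5: offset=4 data="EvGU" -> buffer=?GXSEvGUNpOC????Ungq
Fragment 6: offset=0 data="GaZR" -> buffer=GaZREvGUNpOC????Ungq
Fragment 7: offset=12 data="pSFw" -> buffer=GaZREvGUNpOCpSFwUngq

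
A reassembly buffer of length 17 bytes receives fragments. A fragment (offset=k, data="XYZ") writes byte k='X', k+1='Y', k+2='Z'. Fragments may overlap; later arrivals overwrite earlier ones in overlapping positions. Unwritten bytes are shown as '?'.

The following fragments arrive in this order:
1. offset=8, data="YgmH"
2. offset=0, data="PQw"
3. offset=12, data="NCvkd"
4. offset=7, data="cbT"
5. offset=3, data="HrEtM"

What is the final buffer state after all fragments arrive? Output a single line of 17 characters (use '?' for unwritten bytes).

Fragment 1: offset=8 data="YgmH" -> buffer=????????YgmH?????
Fragment 2: offset=0 data="PQw" -> buffer=PQw?????YgmH?????
Fragment 3: offset=12 data="NCvkd" -> buffer=PQw?????YgmHNCvkd
Fragment 4: offset=7 data="cbT" -> buffer=PQw????cbTmHNCvkd
Fragment 5: offset=3 data="HrEtM" -> buffer=PQwHrEtMbTmHNCvkd

Answer: PQwHrEtMbTmHNCvkd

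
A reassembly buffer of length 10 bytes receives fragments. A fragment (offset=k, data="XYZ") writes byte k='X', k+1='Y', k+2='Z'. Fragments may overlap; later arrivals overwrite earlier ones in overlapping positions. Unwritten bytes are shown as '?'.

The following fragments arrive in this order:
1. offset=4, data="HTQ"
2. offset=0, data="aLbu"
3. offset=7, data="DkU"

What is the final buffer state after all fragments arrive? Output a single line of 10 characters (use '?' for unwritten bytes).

Fragment 1: offset=4 data="HTQ" -> buffer=????HTQ???
Fragment 2: offset=0 data="aLbu" -> buffer=aLbuHTQ???
Fragment 3: offset=7 data="DkU" -> buffer=aLbuHTQDkU

Answer: aLbuHTQDkU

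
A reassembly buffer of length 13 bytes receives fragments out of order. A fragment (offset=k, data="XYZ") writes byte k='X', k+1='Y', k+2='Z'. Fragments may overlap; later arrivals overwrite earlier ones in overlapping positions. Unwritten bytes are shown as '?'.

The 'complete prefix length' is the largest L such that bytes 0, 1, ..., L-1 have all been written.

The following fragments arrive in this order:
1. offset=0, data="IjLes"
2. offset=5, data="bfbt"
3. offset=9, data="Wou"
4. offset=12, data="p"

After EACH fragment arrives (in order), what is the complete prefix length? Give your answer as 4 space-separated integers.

Fragment 1: offset=0 data="IjLes" -> buffer=IjLes???????? -> prefix_len=5
Fragment 2: offset=5 data="bfbt" -> buffer=IjLesbfbt???? -> prefix_len=9
Fragment 3: offset=9 data="Wou" -> buffer=IjLesbfbtWou? -> prefix_len=12
Fragment 4: offset=12 data="p" -> buffer=IjLesbfbtWoup -> prefix_len=13

Answer: 5 9 12 13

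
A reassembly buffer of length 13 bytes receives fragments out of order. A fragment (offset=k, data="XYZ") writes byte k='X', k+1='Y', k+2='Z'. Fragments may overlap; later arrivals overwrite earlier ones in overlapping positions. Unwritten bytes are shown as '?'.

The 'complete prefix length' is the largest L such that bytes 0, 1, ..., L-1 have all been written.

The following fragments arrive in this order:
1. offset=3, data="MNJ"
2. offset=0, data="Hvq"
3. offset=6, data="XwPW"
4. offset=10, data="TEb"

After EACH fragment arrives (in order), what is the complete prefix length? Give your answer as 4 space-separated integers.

Answer: 0 6 10 13

Derivation:
Fragment 1: offset=3 data="MNJ" -> buffer=???MNJ??????? -> prefix_len=0
Fragment 2: offset=0 data="Hvq" -> buffer=HvqMNJ??????? -> prefix_len=6
Fragment 3: offset=6 data="XwPW" -> buffer=HvqMNJXwPW??? -> prefix_len=10
Fragment 4: offset=10 data="TEb" -> buffer=HvqMNJXwPWTEb -> prefix_len=13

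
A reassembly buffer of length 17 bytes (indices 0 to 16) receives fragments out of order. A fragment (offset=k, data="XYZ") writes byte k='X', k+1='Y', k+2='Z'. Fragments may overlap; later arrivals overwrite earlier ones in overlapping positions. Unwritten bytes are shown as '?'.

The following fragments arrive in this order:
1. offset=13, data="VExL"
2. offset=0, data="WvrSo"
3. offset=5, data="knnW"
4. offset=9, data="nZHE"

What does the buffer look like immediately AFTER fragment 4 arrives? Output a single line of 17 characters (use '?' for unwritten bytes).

Fragment 1: offset=13 data="VExL" -> buffer=?????????????VExL
Fragment 2: offset=0 data="WvrSo" -> buffer=WvrSo????????VExL
Fragment 3: offset=5 data="knnW" -> buffer=WvrSoknnW????VExL
Fragment 4: offset=9 data="nZHE" -> buffer=WvrSoknnWnZHEVExL

Answer: WvrSoknnWnZHEVExL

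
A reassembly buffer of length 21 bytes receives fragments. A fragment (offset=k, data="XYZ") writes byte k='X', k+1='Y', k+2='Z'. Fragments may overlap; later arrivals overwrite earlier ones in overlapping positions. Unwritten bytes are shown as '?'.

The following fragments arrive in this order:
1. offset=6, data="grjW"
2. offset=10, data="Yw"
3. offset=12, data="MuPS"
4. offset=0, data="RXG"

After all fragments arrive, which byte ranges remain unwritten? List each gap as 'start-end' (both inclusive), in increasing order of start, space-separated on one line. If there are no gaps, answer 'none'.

Answer: 3-5 16-20

Derivation:
Fragment 1: offset=6 len=4
Fragment 2: offset=10 len=2
Fragment 3: offset=12 len=4
Fragment 4: offset=0 len=3
Gaps: 3-5 16-20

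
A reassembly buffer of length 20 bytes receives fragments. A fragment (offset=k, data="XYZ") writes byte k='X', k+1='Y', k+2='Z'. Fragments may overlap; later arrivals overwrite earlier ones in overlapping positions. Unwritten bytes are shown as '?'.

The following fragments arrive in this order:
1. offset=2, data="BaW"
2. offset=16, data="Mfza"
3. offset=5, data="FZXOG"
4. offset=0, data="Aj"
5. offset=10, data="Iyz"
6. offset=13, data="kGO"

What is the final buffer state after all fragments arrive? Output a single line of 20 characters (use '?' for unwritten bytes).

Fragment 1: offset=2 data="BaW" -> buffer=??BaW???????????????
Fragment 2: offset=16 data="Mfza" -> buffer=??BaW???????????Mfza
Fragment 3: offset=5 data="FZXOG" -> buffer=??BaWFZXOG??????Mfza
Fragment 4: offset=0 data="Aj" -> buffer=AjBaWFZXOG??????Mfza
Fragment 5: offset=10 data="Iyz" -> buffer=AjBaWFZXOGIyz???Mfza
Fragment 6: offset=13 data="kGO" -> buffer=AjBaWFZXOGIyzkGOMfza

Answer: AjBaWFZXOGIyzkGOMfza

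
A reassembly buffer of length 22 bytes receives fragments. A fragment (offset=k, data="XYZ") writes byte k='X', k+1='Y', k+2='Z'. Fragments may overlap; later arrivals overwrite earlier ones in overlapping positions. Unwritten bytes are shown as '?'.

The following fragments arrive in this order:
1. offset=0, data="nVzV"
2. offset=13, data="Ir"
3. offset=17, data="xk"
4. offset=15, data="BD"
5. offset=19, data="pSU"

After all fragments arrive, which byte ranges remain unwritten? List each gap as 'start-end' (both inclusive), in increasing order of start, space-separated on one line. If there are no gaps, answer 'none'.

Answer: 4-12

Derivation:
Fragment 1: offset=0 len=4
Fragment 2: offset=13 len=2
Fragment 3: offset=17 len=2
Fragment 4: offset=15 len=2
Fragment 5: offset=19 len=3
Gaps: 4-12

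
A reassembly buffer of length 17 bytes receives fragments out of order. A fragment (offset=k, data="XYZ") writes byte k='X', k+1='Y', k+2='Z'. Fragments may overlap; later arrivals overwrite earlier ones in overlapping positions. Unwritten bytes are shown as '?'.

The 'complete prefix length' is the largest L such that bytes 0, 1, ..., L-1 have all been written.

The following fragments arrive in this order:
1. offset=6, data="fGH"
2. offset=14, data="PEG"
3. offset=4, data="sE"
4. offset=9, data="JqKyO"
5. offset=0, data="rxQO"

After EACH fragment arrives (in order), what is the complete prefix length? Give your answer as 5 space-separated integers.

Fragment 1: offset=6 data="fGH" -> buffer=??????fGH???????? -> prefix_len=0
Fragment 2: offset=14 data="PEG" -> buffer=??????fGH?????PEG -> prefix_len=0
Fragment 3: offset=4 data="sE" -> buffer=????sEfGH?????PEG -> prefix_len=0
Fragment 4: offset=9 data="JqKyO" -> buffer=????sEfGHJqKyOPEG -> prefix_len=0
Fragment 5: offset=0 data="rxQO" -> buffer=rxQOsEfGHJqKyOPEG -> prefix_len=17

Answer: 0 0 0 0 17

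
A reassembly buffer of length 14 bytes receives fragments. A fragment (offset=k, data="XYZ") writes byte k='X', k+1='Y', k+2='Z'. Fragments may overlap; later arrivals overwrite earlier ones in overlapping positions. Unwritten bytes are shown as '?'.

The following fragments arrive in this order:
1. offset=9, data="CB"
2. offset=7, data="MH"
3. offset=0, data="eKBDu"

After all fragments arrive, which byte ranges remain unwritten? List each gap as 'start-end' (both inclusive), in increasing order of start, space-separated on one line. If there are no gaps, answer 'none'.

Answer: 5-6 11-13

Derivation:
Fragment 1: offset=9 len=2
Fragment 2: offset=7 len=2
Fragment 3: offset=0 len=5
Gaps: 5-6 11-13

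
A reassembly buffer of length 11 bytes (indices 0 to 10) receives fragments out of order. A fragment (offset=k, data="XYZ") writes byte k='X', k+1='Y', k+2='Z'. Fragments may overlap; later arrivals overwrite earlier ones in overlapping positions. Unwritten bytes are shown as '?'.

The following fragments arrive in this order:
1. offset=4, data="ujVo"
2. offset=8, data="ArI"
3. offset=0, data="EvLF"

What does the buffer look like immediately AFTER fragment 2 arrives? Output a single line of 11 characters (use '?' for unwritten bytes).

Answer: ????ujVoArI

Derivation:
Fragment 1: offset=4 data="ujVo" -> buffer=????ujVo???
Fragment 2: offset=8 data="ArI" -> buffer=????ujVoArI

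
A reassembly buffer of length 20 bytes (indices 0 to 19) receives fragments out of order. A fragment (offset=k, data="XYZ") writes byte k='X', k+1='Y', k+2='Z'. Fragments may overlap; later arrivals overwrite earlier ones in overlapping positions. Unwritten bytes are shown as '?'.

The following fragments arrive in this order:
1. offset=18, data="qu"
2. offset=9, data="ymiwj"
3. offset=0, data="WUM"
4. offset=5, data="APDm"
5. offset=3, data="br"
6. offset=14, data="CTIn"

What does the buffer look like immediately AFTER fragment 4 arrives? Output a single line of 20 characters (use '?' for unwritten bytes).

Answer: WUM??APDmymiwj????qu

Derivation:
Fragment 1: offset=18 data="qu" -> buffer=??????????????????qu
Fragment 2: offset=9 data="ymiwj" -> buffer=?????????ymiwj????qu
Fragment 3: offset=0 data="WUM" -> buffer=WUM??????ymiwj????qu
Fragment 4: offset=5 data="APDm" -> buffer=WUM??APDmymiwj????qu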